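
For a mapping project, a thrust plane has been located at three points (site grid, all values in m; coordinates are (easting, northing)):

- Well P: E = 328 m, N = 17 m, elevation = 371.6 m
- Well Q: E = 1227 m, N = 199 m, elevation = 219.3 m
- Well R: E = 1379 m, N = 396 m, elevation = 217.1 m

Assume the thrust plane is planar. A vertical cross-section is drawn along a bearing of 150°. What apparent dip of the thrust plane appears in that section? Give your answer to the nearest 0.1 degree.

Let the plane be z = a·E + b·N + c.
Well Q−Well P: 899a + 182b = −152.3;  Well R−Well P: 1051a + 379b = −154.5.
Solving gives a = −0.19809, b = 0.14168.
Unit vector along 150° is (sin 150°, cos 150°) = (0.5000, -0.8660).
Slope in that direction = a·(0.5000) + b·(-0.8660) = −0.22174.
Apparent dip = arctan|0.22174| = 12.5° (true dip is 13.7°, so apparent ≤ true as expected).

12.5°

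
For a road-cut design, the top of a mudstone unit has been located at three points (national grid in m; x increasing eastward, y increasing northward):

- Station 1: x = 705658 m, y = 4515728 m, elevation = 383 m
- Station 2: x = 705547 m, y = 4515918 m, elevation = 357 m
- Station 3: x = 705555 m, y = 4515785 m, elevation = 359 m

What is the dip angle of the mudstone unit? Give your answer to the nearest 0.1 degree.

13.1°

Two edge vectors: Station 1→Station 2 = (-111, 190, -26), Station 1→Station 3 = (-103, 57, -24).
Normal n = (Station 1→Station 2) × (Station 1→Station 3) = (-3078, 14, 13243).
So ∂z/∂x = −n_x/n_z = 0.23242 and ∂z/∂y = −n_y/n_z = −0.00106.
Gradient magnitude |∇z| = √(a² + b²) = √(0.05402 + 0.00000) = 0.23243.
True dip = arctan(0.23243) = 13.1°, dipping toward W (azimuth ≈ 270°).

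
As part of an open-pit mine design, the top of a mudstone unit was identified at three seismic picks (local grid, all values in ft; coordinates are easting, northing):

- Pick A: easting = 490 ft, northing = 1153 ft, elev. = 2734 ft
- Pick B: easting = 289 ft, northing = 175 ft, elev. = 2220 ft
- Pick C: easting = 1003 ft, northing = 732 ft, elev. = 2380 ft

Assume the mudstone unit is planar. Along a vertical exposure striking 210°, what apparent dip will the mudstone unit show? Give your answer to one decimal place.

21.0°

Two edge vectors: Pick A→Pick B = (-201, -978, -514), Pick A→Pick C = (513, -421, -354).
Normal n = (Pick A→Pick B) × (Pick A→Pick C) = (129818, -334836, 586335).
So ∂z/∂easting = −n_x/n_z = −0.22141 and ∂z/∂northing = −n_y/n_z = 0.57107.
Unit vector along 210° is (sin 210°, cos 210°) = (-0.5000, -0.8660).
Slope in that direction = a·(-0.5000) + b·(-0.8660) = −0.38385.
Apparent dip = arctan|0.38385| = 21.0° (true dip is 31.5°, so apparent ≤ true as expected).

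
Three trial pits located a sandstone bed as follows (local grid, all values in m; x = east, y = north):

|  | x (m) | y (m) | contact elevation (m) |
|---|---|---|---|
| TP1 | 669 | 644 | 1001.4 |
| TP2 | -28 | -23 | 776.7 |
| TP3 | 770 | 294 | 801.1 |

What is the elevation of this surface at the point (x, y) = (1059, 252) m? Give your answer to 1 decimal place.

Two edge vectors: TP1→TP2 = (-697, -667, -224.7), TP1→TP3 = (101, -350, -200.3).
Normal n = (TP1→TP2) × (TP1→TP3) = (54955.1, -162303.8, 311317).
So ∂z/∂x = −n_x/n_z = −0.176525 and ∂z/∂y = −n_y/n_z = 0.521346.
Intercept c from TP1: 1001.4 + 118.09 − 335.75 = 783.75.
At (1059, 252): z = −186.9 + 131.4 + 783.75 = 728.2 m.

728.2 m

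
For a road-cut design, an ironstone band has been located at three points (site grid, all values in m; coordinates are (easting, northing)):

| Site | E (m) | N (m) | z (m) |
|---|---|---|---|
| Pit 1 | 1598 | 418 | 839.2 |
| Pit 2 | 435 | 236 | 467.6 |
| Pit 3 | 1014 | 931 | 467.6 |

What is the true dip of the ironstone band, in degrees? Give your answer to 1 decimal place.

Let the plane be z = a·E + b·N + c.
Pit 2−Pit 1: −1163a − 182b = −371.6;  Pit 3−Pit 1: −584a + 513b = −371.6.
Solving gives a = 0.36742, b = −0.30610.
Gradient magnitude |∇z| = √(a² + b²) = √(0.13500 + 0.09369) = 0.47822.
True dip = arctan(0.47822) = 25.6°, dipping toward NW (azimuth ≈ 310°).

25.6°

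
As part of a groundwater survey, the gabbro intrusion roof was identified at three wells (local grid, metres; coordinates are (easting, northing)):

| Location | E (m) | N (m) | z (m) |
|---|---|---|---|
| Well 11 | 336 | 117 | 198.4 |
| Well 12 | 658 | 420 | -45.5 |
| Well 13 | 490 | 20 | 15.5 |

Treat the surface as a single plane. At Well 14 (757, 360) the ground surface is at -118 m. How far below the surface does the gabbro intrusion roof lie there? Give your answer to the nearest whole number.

Let the plane be z = a·E + b·N + c.
Well 12−Well 11: 322a + 303b = −243.9;  Well 13−Well 11: 154a − 97b = −182.9.
Solving gives a = −1.01516, b = 0.27387.
Then c = 198.4 − a·336 − b·117 = 507.45.
At (757, 360): z_contact = −768.5 + 98.6 + 507.45 = -162.4 m.
Depth below ground = -118 − (-162.4) = 44 m.

44 m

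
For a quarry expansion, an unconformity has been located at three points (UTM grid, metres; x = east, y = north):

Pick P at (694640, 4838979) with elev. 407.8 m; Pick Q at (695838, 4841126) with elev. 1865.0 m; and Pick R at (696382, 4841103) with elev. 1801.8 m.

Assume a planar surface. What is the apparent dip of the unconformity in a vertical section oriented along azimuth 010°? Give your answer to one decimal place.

Two edge vectors: Pick P→Pick Q = (1198, 2147, 1457.2), Pick P→Pick R = (1742, 2124, 1394).
Normal n = (Pick P→Pick Q) × (Pick P→Pick R) = (-102174.8, 868430.4, -1195522).
So ∂z/∂x = −n_x/n_z = −0.08546 and ∂z/∂y = −n_y/n_z = 0.72640.
Unit vector along 010° is (sin 10°, cos 10°) = (0.1736, 0.9848).
Slope in that direction = a·(0.1736) + b·(0.9848) = 0.70053.
Apparent dip = arctan|0.70053| = 35.0° (true dip is 36.2°, so apparent ≤ true as expected).

35.0°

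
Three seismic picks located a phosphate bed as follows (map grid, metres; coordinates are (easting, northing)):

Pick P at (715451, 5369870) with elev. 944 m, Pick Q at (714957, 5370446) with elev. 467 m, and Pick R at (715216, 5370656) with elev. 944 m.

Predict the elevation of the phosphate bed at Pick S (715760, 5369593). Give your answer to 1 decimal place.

Two edge vectors: Pick P→Pick Q = (-494, 576, -477), Pick P→Pick R = (-235, 786, 0).
Normal n = (Pick P→Pick Q) × (Pick P→Pick R) = (374922, 112095, -252924).
So ∂z/∂E = −n_x/n_z = 1.482350429 and ∂z/∂N = −n_y/n_z = 0.443196375.
Intercept c from Pick P: 944 − 1060549.10 − 2379906.92 = −3439512.02.
At (715760, 5369593): z = 1061007.1 + 2379784.2 − 3439512.02 = 1279.3 m.

1279.3 m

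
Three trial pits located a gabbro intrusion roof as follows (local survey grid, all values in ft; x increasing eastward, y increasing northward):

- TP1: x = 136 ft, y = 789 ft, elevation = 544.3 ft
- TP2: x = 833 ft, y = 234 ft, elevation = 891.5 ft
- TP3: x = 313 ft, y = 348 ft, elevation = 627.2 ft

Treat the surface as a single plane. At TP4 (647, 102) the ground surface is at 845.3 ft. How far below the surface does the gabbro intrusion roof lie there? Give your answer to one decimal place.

Let the plane be z = a·x + b·y + c.
TP2−TP1: 697a − 555b = 347.2;  TP3−TP1: 177a − 441b = 82.9.
Solving gives a = 0.51212, b = 0.01756.
Then c = 544.3 − a·136 − b·789 = 460.79.
At (647, 102): z_contact = 331.34 + 1.79 + 460.79 = 793.93 ft.
Depth below ground = 845.3 − 793.93 = 51.4 ft.

51.4 ft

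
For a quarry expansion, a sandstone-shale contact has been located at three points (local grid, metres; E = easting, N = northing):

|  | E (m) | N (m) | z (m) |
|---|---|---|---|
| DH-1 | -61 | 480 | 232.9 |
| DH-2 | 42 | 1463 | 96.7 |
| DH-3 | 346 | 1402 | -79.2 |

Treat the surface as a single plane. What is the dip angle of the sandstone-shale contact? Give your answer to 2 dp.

Let the plane be z = a·E + b·N + c.
DH-2−DH-1: 103a + 983b = −136.2;  DH-3−DH-1: 407a + 922b = −312.1.
Solving gives a = −0.59393, b = −0.07632.
Gradient magnitude |∇z| = √(a² + b²) = √(0.35276 + 0.00583) = 0.59882.
True dip = arctan(0.59882) = 30.91°, dipping toward E (azimuth ≈ 083°).

30.91°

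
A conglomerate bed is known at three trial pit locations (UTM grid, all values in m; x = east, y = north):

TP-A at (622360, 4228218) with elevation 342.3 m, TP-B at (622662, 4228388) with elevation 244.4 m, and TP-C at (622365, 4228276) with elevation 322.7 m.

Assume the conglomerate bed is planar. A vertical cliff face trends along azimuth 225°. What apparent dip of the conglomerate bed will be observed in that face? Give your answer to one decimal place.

18.3°

Two edge vectors: TP-A→TP-B = (302, 170, -97.9), TP-A→TP-C = (5, 58, -19.6).
Normal n = (TP-A→TP-B) × (TP-A→TP-C) = (2346.2, 5429.7, 16666).
So ∂z/∂x = −n_x/n_z = −0.14078 and ∂z/∂y = −n_y/n_z = −0.32580.
Unit vector along 225° is (sin 225°, cos 225°) = (-0.7071, -0.7071).
Slope in that direction = a·(-0.7071) + b·(-0.7071) = 0.32992.
Apparent dip = arctan|0.32992| = 18.3° (true dip is 19.5°, so apparent ≤ true as expected).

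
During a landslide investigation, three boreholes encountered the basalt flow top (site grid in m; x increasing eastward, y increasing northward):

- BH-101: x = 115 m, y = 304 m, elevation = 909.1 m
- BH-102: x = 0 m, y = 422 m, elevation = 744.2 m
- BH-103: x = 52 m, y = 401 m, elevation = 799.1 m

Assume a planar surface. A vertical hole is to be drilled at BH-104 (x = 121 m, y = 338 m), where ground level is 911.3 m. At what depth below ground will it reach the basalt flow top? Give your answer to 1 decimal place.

Let the plane be z = a·x + b·y + c.
BH-102−BH-101: −115a + 118b = −164.9;  BH-103−BH-101: −63a + 97b = −110.
Solving gives a = 0.81035, b = −0.60771.
Then c = 909.1 − a·115 − b·304 = 1000.65.
At (121, 338): z_contact = 98.05 − 205.41 + 1000.65 = 893.30 m.
Depth below ground = 911.3 − 893.30 = 18.0 m.

18.0 m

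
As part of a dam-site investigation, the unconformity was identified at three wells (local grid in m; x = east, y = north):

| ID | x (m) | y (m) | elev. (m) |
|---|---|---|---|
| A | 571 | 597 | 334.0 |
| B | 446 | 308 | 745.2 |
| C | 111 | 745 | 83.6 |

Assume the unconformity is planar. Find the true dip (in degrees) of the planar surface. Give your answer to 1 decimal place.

55.5°

Let the plane be z = a·x + b·y + c.
B−A: −125a − 289b = 411.2;  C−A: −460a + 148b = −250.4.
Solving gives a = 0.07599, b = −1.45571.
Gradient magnitude |∇z| = √(a² + b²) = √(0.00577 + 2.11908) = 1.45769.
True dip = arctan(1.45769) = 55.5°, dipping toward N (azimuth ≈ 357°).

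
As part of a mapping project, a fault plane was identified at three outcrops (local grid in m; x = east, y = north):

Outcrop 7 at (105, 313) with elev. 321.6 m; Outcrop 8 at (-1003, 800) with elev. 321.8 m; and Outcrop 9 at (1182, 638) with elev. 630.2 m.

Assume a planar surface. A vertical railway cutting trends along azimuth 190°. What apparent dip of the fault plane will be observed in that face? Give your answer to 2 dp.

Two edge vectors: Outcrop 7→Outcrop 8 = (-1108, 487, 0.2), Outcrop 7→Outcrop 9 = (1077, 325, 308.6).
Normal n = (Outcrop 7→Outcrop 8) × (Outcrop 7→Outcrop 9) = (150223.2, 342144.2, -884599).
So ∂z/∂x = −n_x/n_z = 0.16982 and ∂z/∂y = −n_y/n_z = 0.38678.
Unit vector along 190° is (sin 190°, cos 190°) = (-0.1736, -0.9848).
Slope in that direction = a·(-0.1736) + b·(-0.9848) = −0.41039.
Apparent dip = arctan|0.41039| = 22.31° (true dip is 22.9°, so apparent ≤ true as expected).

22.31°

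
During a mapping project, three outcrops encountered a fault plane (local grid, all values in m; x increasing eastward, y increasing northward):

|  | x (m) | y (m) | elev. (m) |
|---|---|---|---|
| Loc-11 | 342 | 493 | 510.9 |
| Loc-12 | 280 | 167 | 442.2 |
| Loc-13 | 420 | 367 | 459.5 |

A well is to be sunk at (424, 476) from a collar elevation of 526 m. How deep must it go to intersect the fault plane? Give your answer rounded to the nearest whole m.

39 m

Let the plane be z = a·x + b·y + c.
Loc-12−Loc-11: −62a − 326b = −68.7;  Loc-13−Loc-11: 78a − 126b = −51.4.
Solving gives a = −0.24369, b = 0.25708.
Then c = 510.9 − a·342 − b·493 = 467.50.
At (424, 476): z_contact = −103.3 + 122.4 + 467.50 = 486.5 m.
Depth below ground = 526 − 486.5 = 39 m.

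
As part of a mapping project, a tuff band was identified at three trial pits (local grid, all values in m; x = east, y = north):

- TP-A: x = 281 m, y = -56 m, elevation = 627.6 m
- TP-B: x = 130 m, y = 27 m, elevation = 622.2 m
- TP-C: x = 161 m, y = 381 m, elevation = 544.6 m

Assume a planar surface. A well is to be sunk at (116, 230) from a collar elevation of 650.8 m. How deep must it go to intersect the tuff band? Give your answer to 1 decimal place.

70.5 m

Two edge vectors: TP-A→TP-B = (-151, 83, -5.4), TP-A→TP-C = (-120, 437, -83).
Normal n = (TP-A→TP-B) × (TP-A→TP-C) = (-4529.2, -11885, -56027).
So ∂z/∂x = −n_x/n_z = −0.08084 and ∂z/∂y = −n_y/n_z = −0.21213.
Intercept c from TP-A: 627.6 + 22.72 − 11.88 = 638.44.
At (116, 230): z_contact = −9.38 − 48.79 + 638.44 = 580.27 m.
Depth below ground = 650.8 − 580.27 = 70.5 m.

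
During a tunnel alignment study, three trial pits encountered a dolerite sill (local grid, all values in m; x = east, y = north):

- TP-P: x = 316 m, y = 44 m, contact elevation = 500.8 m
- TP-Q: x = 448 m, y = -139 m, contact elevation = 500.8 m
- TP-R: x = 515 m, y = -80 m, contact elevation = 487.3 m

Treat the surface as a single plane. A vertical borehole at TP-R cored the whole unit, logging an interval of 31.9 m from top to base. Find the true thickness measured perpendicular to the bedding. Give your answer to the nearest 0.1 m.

31.5 m

Two edge vectors: TP-P→TP-Q = (132, -183, 0), TP-P→TP-R = (199, -124, -13.5).
Normal n = (TP-P→TP-Q) × (TP-P→TP-R) = (2470.5, 1782, 20049).
So ∂z/∂x = −n_x/n_z = −0.12322 and ∂z/∂y = −n_y/n_z = −0.08888.
|∇z| = √(a²+b²) = 0.15193, so dip δ = arctan(0.15193) = 8.64°.
True thickness = vertical thickness × cos δ = 31.9 × cos 8.64° = 31.5 m.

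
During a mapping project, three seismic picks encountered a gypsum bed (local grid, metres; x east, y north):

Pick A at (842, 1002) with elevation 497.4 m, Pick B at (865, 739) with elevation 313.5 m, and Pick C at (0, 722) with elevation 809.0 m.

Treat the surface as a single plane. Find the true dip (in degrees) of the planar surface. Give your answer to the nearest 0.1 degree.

41.1°

Let the plane be z = a·x + b·y + c.
Pick B−Pick A: 23a − 263b = −183.9;  Pick C−Pick A: −842a − 280b = 311.6.
Solving gives a = −0.58557, b = 0.64803.
Gradient magnitude |∇z| = √(a² + b²) = √(0.34289 + 0.41994) = 0.87340.
True dip = arctan(0.87340) = 41.1°, dipping toward SE (azimuth ≈ 138°).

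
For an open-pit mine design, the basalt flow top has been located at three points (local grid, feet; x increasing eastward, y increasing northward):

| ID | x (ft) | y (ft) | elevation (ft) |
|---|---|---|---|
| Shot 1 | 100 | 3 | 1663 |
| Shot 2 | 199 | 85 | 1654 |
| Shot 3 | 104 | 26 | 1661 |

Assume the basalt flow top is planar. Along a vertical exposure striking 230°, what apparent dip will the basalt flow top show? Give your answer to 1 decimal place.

Two edge vectors: Shot 1→Shot 2 = (99, 82, -9), Shot 1→Shot 3 = (4, 23, -2).
Normal n = (Shot 1→Shot 2) × (Shot 1→Shot 3) = (43, 162, 1949).
So ∂z/∂x = −n_x/n_z = −0.02206 and ∂z/∂y = −n_y/n_z = −0.08312.
Unit vector along 230° is (sin 230°, cos 230°) = (-0.7660, -0.6428).
Slope in that direction = a·(-0.7660) + b·(-0.6428) = 0.07033.
Apparent dip = arctan|0.07033| = 4.0° (true dip is 4.9°, so apparent ≤ true as expected).

4.0°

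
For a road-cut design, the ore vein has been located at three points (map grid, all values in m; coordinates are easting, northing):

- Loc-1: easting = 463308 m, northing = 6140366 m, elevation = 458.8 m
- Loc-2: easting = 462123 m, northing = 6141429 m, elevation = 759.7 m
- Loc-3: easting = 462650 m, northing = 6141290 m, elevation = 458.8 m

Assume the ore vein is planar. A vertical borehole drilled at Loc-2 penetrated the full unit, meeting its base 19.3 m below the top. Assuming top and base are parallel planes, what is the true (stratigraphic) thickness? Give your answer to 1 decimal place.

Let the plane be z = a·easting + b·northing + c.
Loc-2−Loc-1: −1185a + 1063b = 300.9;  Loc-3−Loc-1: −658a + 924b = 0.
Solving gives a = −0.70301, b = −0.50063.
|∇z| = √(a²+b²) = 0.86305, so dip δ = arctan(0.86305) = 40.80°.
True thickness = vertical thickness × cos δ = 19.3 × cos 40.80° = 14.6 m.

14.6 m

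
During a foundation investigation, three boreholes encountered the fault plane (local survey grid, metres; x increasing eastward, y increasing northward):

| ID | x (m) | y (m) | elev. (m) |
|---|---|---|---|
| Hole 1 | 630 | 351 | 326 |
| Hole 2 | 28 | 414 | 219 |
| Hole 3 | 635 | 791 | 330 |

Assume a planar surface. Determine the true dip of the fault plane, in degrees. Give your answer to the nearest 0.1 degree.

10.1°

Two edge vectors: Hole 1→Hole 2 = (-602, 63, -107), Hole 1→Hole 3 = (5, 440, 4).
Normal n = (Hole 1→Hole 2) × (Hole 1→Hole 3) = (47332, 1873, -265195).
So ∂z/∂x = −n_x/n_z = 0.17848 and ∂z/∂y = −n_y/n_z = 0.00706.
Gradient magnitude |∇z| = √(a² + b²) = √(0.03186 + 0.00005) = 0.17862.
True dip = arctan(0.17862) = 10.1°, dipping toward W (azimuth ≈ 268°).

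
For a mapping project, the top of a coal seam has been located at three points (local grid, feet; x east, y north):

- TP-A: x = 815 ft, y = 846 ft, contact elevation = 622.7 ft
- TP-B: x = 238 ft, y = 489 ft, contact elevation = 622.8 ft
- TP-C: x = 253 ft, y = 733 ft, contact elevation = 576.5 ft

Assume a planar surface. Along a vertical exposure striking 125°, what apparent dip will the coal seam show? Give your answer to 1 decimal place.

Two edge vectors: TP-A→TP-B = (-577, -357, 0.1), TP-A→TP-C = (-562, -113, -46.2).
Normal n = (TP-A→TP-B) × (TP-A→TP-C) = (16504.7, -26713.6, -135433).
So ∂z/∂x = −n_x/n_z = 0.12187 and ∂z/∂y = −n_y/n_z = −0.19725.
Unit vector along 125° is (sin 125°, cos 125°) = (0.8192, -0.5736).
Slope in that direction = a·(0.8192) + b·(-0.5736) = 0.21296.
Apparent dip = arctan|0.21296| = 12.0° (true dip is 13.1°, so apparent ≤ true as expected).

12.0°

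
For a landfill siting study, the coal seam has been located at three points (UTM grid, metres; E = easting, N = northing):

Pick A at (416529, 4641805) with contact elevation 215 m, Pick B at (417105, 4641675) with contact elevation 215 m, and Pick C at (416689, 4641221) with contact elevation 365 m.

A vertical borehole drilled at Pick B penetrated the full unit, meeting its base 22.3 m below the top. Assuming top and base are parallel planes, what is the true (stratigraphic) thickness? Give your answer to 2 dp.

21.47 m

Two edge vectors: Pick A→Pick B = (576, -130, 0), Pick A→Pick C = (160, -584, 150).
Normal n = (Pick A→Pick B) × (Pick A→Pick C) = (-19500, -86400, -315584).
So ∂z/∂E = −n_x/n_z = −0.06179 and ∂z/∂N = −n_y/n_z = −0.27378.
|∇z| = √(a²+b²) = 0.28066, so dip δ = arctan(0.28066) = 15.68°.
True thickness = vertical thickness × cos δ = 22.3 × cos 15.68° = 21.47 m.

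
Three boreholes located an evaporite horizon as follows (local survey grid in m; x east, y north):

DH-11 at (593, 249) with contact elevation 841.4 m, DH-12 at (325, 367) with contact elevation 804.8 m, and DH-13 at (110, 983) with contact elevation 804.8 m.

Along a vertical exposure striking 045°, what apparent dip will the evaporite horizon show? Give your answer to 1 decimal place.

Let the plane be z = a·x + b·y + c.
DH-12−DH-11: −268a + 118b = −36.6;  DH-13−DH-11: −483a + 734b = −36.6.
Solving gives a = 0.16137, b = 0.05632.
Unit vector along 045° is (sin 45°, cos 45°) = (0.7071, 0.7071).
Slope in that direction = a·(0.7071) + b·(0.7071) = 0.15393.
Apparent dip = arctan|0.15393| = 8.8° (true dip is 9.7°, so apparent ≤ true as expected).

8.8°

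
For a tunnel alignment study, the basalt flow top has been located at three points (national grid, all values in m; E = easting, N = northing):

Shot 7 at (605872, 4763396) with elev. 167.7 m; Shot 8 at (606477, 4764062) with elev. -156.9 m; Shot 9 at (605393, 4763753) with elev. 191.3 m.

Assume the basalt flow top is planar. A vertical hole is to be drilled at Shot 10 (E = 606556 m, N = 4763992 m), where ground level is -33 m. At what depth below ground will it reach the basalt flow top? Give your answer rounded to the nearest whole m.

Let the plane be z = a·E + b·N + c.
Shot 8−Shot 7: 605a + 666b = −324.6;  Shot 9−Shot 7: −479a + 357b = 23.6.
Solving gives a = −0.24598139, b = −0.26393582.
Then c = 167.7 − a·605872 − b·4763396 = 1406431.77.
At (606556, 4763992): z_contact = −149201.5 − 1257388.1 + 1406431.77 = -157.9 m.
Depth below ground = -33 − (-157.9) = 125 m.

125 m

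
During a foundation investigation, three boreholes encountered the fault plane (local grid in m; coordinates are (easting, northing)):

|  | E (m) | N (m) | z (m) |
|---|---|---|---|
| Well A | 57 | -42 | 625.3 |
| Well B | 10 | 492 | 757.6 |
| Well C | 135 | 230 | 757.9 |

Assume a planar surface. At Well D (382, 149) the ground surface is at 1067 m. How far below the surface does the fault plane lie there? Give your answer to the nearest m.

Let the plane be z = a·E + b·N + c.
Well B−Well A: −47a + 534b = 132.3;  Well C−Well A: 78a + 272b = 132.6.
Solving gives a = 0.63970, b = 0.30406.
Then c = 625.3 − a·57 − b·-42 = 601.61.
At (382, 149): z_contact = 244.4 + 45.3 + 601.61 = 891.3 m.
Depth below ground = 1067 − 891.3 = 176 m.

176 m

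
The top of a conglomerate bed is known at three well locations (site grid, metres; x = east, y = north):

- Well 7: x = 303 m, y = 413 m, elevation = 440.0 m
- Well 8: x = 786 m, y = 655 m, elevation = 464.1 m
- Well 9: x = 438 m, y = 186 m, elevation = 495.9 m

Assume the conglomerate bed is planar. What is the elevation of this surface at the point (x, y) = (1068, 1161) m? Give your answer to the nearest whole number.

Two edge vectors: Well 7→Well 8 = (483, 242, 24.1), Well 7→Well 9 = (135, -227, 55.9).
Normal n = (Well 7→Well 8) × (Well 7→Well 9) = (18998.5, -23746.2, -142311).
So ∂z/∂x = −n_x/n_z = 0.13350 and ∂z/∂y = −n_y/n_z = −0.16686.
Intercept c from Well 7: 440 − 40.45 + 68.91 = 468.46.
At (1068, 1161): z = 142.6 − 193.7 + 468.46 = 417.3 m.

417 m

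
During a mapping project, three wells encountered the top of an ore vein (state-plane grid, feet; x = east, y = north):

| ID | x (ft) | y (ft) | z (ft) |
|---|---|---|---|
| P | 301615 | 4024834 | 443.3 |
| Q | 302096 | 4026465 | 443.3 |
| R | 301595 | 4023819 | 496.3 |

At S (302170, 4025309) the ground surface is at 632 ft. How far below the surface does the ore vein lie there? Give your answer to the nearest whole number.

Let the plane be z = a·x + b·y + c.
Q−P: 481a + 1631b = 0;  R−P: −20a − 1015b = 53.
Solving gives a = 0.18973650, b = −0.05595540.
Then c = 443.3 − a·301615 − b·4024834 = 168427.12.
At (302170, 4025309): z_contact = 57332.7 − 225237.8 + 168427.12 = 522.0 ft.
Depth below ground = 632 − 522.0 = 110 ft.

110 ft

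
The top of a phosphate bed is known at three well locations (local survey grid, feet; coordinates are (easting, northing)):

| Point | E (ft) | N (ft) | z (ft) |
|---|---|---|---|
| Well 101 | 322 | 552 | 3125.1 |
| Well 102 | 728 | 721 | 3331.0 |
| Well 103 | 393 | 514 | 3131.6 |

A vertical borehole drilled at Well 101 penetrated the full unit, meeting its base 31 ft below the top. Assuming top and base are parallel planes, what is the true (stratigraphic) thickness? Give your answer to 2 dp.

27.22 ft

Let the plane be z = a·E + b·N + c.
Well 102−Well 101: 406a + 169b = 205.9;  Well 103−Well 101: 71a − 38b = 6.5.
Solving gives a = 0.32533, b = 0.43679.
|∇z| = √(a²+b²) = 0.54463, so dip δ = arctan(0.54463) = 28.57°.
True thickness = vertical thickness × cos δ = 31 × cos 28.57° = 27.22 ft.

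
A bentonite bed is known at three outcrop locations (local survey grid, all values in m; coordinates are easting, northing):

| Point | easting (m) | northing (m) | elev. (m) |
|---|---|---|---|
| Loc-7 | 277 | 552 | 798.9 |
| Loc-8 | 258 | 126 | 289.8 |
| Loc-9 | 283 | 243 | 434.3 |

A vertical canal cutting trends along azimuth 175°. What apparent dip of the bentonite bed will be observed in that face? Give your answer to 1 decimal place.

49.2°

Let the plane be z = a·easting + b·northing + c.
Loc-8−Loc-7: −19a − 426b = −509.1;  Loc-9−Loc-7: 6a − 309b = −364.6.
Solving gives a = 0.23642, b = 1.18453.
Unit vector along 175° is (sin 175°, cos 175°) = (0.0872, -0.9962).
Slope in that direction = a·(0.0872) + b·(-0.9962) = −1.15941.
Apparent dip = arctan|1.15941| = 49.2° (true dip is 50.4°, so apparent ≤ true as expected).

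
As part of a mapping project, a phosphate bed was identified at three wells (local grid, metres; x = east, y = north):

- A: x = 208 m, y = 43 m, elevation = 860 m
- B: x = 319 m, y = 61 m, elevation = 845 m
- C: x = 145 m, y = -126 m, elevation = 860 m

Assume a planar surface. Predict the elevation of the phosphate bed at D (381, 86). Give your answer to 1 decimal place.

Two edge vectors: A→B = (111, 18, -15), A→C = (-63, -169, 0).
Normal n = (A→B) × (A→C) = (-2535, 945, -17625).
So ∂z/∂x = −n_x/n_z = −0.14383 and ∂z/∂y = −n_y/n_z = 0.05362.
Intercept c from A: 860 + 29.92 − 2.31 = 887.61.
At (381, 86): z = −54.8 + 4.6 + 887.61 = 837.4 m.

837.4 m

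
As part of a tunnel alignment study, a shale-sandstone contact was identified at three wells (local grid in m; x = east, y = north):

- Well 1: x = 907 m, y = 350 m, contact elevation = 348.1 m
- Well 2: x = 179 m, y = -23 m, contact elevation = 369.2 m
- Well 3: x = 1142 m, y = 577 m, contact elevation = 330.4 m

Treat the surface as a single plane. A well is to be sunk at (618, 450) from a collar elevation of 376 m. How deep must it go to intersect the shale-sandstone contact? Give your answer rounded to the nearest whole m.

Let the plane be z = a·x + b·y + c.
Well 2−Well 1: −728a − 373b = 21.1;  Well 3−Well 1: 235a + 227b = −17.7.
Solving gives a = 0.02336, b = −0.10215.
Then c = 348.1 − a·907 − b·350 = 362.67.
At (618, 450): z_contact = 14.4 − 46.0 + 362.67 = 331.1 m.
Depth below ground = 376 − 331.1 = 45 m.

45 m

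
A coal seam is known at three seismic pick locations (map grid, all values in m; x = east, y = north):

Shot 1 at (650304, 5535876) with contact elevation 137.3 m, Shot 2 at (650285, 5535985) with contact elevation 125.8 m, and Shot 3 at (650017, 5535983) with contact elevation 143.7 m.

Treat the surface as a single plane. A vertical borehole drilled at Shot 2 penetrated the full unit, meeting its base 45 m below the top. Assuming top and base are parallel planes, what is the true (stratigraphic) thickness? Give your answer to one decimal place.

Let the plane be z = a·x + b·y + c.
Shot 2−Shot 1: −19a + 109b = −11.5;  Shot 3−Shot 1: −287a + 107b = 6.4.
Solving gives a = −0.06592, b = −0.11699.
|∇z| = √(a²+b²) = 0.13429, so dip δ = arctan(0.13429) = 7.65°.
True thickness = vertical thickness × cos δ = 45 × cos 7.65° = 44.6 m.

44.6 m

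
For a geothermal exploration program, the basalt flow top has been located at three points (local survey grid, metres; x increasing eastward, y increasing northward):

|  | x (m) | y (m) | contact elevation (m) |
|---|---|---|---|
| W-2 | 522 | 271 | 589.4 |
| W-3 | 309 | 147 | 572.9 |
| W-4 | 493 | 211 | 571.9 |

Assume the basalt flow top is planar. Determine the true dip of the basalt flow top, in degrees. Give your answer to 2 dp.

20.63°

Two edge vectors: W-2→W-3 = (-213, -124, -16.5), W-2→W-4 = (-29, -60, -17.5).
Normal n = (W-2→W-3) × (W-2→W-4) = (1180, -3249, 9184).
So ∂z/∂x = −n_x/n_z = −0.12848 and ∂z/∂y = −n_y/n_z = 0.35377.
Gradient magnitude |∇z| = √(a² + b²) = √(0.01651 + 0.12515) = 0.37638.
True dip = arctan(0.37638) = 20.63°, dipping toward SSE (azimuth ≈ 160°).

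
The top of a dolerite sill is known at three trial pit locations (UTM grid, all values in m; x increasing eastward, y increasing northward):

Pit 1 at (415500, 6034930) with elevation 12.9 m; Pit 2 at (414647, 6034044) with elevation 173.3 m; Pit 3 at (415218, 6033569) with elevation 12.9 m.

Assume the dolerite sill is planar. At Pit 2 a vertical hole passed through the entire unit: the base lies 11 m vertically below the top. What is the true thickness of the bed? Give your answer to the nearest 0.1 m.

Let the plane be z = a·x + b·y + c.
Pit 2−Pit 1: −853a − 886b = 160.4;  Pit 3−Pit 1: −282a − 1361b = 0.
Solving gives a = −0.23961, b = 0.04965.
|∇z| = √(a²+b²) = 0.24470, so dip δ = arctan(0.24470) = 13.75°.
True thickness = vertical thickness × cos δ = 11 × cos 13.75° = 10.7 m.

10.7 m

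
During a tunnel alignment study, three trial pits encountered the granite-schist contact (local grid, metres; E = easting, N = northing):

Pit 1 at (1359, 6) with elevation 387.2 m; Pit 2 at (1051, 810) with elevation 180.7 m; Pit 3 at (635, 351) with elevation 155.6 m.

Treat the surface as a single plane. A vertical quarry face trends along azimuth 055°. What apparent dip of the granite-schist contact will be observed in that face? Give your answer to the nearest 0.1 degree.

5.9°

Two edge vectors: Pit 1→Pit 2 = (-308, 804, -206.5), Pit 1→Pit 3 = (-724, 345, -231.6).
Normal n = (Pit 1→Pit 2) × (Pit 1→Pit 3) = (-114963.9, 78173.2, 475836).
So ∂z/∂E = −n_x/n_z = 0.24160 and ∂z/∂N = −n_y/n_z = −0.16429.
Unit vector along 055° is (sin 55°, cos 55°) = (0.8192, 0.5736).
Slope in that direction = a·(0.8192) + b·(0.5736) = 0.10368.
Apparent dip = arctan|0.10368| = 5.9° (true dip is 16.3°, so apparent ≤ true as expected).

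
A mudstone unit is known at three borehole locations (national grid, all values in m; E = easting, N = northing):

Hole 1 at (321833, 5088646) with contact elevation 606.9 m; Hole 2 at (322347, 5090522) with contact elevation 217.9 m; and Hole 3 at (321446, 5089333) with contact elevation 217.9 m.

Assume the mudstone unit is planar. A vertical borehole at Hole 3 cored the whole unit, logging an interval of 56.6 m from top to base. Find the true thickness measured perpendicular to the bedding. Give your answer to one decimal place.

Two edge vectors: Hole 1→Hole 2 = (514, 1876, -389), Hole 1→Hole 3 = (-387, 687, -389).
Normal n = (Hole 1→Hole 2) × (Hole 1→Hole 3) = (-462521, 350489, 1079130).
So ∂z/∂E = −n_x/n_z = 0.42861 and ∂z/∂N = −n_y/n_z = −0.32479.
|∇z| = √(a²+b²) = 0.53776, so dip δ = arctan(0.53776) = 28.27°.
True thickness = vertical thickness × cos δ = 56.6 × cos 28.27° = 49.8 m.

49.8 m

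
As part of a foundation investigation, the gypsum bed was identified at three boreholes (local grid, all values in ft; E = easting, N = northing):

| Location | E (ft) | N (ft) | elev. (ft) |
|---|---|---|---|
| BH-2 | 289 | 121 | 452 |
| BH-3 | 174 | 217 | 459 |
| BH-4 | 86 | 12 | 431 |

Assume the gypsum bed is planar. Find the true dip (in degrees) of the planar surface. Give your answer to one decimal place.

7.2°

Two edge vectors: BH-2→BH-3 = (-115, 96, 7), BH-2→BH-4 = (-203, -109, -21).
Normal n = (BH-2→BH-3) × (BH-2→BH-4) = (-1253, -3836, 32023).
So ∂z/∂E = −n_x/n_z = 0.03913 and ∂z/∂N = −n_y/n_z = 0.11979.
Gradient magnitude |∇z| = √(a² + b²) = √(0.00153 + 0.01435) = 0.12602.
True dip = arctan(0.12602) = 7.2°, dipping toward SSW (azimuth ≈ 198°).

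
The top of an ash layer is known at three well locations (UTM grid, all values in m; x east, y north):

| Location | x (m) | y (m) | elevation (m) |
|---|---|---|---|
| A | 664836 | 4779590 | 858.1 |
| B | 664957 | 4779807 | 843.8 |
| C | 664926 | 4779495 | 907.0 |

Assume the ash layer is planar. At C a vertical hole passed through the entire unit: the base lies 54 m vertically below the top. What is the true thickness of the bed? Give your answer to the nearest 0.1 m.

Two edge vectors: A→B = (121, 217, -14.3), A→C = (90, -95, 48.9).
Normal n = (A→B) × (A→C) = (9252.8, -7203.9, -31025).
So ∂z/∂x = −n_x/n_z = 0.29824 and ∂z/∂y = −n_y/n_z = −0.23220.
|∇z| = √(a²+b²) = 0.37797, so dip δ = arctan(0.37797) = 20.71°.
True thickness = vertical thickness × cos δ = 54 × cos 20.71° = 50.5 m.

50.5 m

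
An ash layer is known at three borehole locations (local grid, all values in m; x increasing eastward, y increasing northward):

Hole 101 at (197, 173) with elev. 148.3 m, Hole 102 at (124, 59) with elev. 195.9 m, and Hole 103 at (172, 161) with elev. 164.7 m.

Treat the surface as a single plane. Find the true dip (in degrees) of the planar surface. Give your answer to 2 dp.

33.34°

Two edge vectors: Hole 101→Hole 102 = (-73, -114, 47.6), Hole 101→Hole 103 = (-25, -12, 16.4).
Normal n = (Hole 101→Hole 102) × (Hole 101→Hole 103) = (-1298.4, 7.2, -1974).
So ∂z/∂x = −n_x/n_z = −0.65775 and ∂z/∂y = −n_y/n_z = 0.00365.
Gradient magnitude |∇z| = √(a² + b²) = √(0.43264 + 0.00001) = 0.65776.
True dip = arctan(0.65776) = 33.34°, dipping toward E (azimuth ≈ 090°).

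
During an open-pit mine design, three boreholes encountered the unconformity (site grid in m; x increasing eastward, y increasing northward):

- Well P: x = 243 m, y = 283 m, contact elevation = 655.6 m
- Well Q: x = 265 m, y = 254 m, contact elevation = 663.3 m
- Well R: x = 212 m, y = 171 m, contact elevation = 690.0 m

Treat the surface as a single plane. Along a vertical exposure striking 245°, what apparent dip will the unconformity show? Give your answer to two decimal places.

9.18°

Let the plane be z = a·x + b·y + c.
Well Q−Well P: 22a − 29b = 7.7;  Well R−Well P: −31a − 112b = 34.4.
Solving gives a = −0.04020, b = −0.29602.
Unit vector along 245° is (sin 245°, cos 245°) = (-0.9063, -0.4226).
Slope in that direction = a·(-0.9063) + b·(-0.4226) = 0.16154.
Apparent dip = arctan|0.16154| = 9.18° (true dip is 16.6°, so apparent ≤ true as expected).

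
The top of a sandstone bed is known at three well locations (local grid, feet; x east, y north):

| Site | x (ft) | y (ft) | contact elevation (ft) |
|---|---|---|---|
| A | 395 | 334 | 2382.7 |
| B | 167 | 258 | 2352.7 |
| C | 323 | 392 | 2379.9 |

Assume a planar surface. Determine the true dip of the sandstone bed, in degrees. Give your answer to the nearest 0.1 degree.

7.5°

Let the plane be z = a·x + b·y + c.
B−A: −228a − 76b = −30;  C−A: −72a + 58b = −2.8.
Solving gives a = 0.10445, b = 0.08139.
Gradient magnitude |∇z| = √(a² + b²) = √(0.01091 + 0.00662) = 0.13241.
True dip = arctan(0.13241) = 7.5°, dipping toward SW (azimuth ≈ 232°).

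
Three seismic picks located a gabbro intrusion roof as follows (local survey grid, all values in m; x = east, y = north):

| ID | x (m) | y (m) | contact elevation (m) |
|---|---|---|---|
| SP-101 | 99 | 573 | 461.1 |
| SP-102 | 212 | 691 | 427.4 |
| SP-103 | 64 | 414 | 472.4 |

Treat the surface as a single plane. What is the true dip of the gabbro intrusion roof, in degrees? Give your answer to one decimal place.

16.2°

Two edge vectors: SP-101→SP-102 = (113, 118, -33.7), SP-101→SP-103 = (-35, -159, 11.3).
Normal n = (SP-101→SP-102) × (SP-101→SP-103) = (-4024.9, -97.4, -13837).
So ∂z/∂x = −n_x/n_z = −0.29088 and ∂z/∂y = −n_y/n_z = −0.00704.
Gradient magnitude |∇z| = √(a² + b²) = √(0.08461 + 0.00005) = 0.29096.
True dip = arctan(0.29096) = 16.2°, dipping toward E (azimuth ≈ 089°).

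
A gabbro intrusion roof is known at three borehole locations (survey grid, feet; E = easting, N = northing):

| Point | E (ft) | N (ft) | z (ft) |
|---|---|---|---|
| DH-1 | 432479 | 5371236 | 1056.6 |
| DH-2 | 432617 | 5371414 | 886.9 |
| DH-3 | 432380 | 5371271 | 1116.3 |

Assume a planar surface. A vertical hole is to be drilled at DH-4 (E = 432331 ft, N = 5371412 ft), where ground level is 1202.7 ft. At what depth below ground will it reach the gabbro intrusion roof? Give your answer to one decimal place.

104.0 ft

Two edge vectors: DH-1→DH-2 = (138, 178, -169.7), DH-1→DH-3 = (-99, 35, 59.7).
Normal n = (DH-1→DH-2) × (DH-1→DH-3) = (16566.1, 8561.7, 22452).
So ∂z/∂E = −n_x/n_z = −0.737845181 and ∂z/∂N = −n_y/n_z = −0.381333511.
Intercept c from DH-1: 1056.6 + 319102.55 + 2048232.28 = 2368391.43.
At (432331, 5371412): z_contact = −318993.34 − 2048299.40 + 2368391.43 = 1098.69 ft.
Depth below ground = 1202.7 − 1098.69 = 104.0 ft.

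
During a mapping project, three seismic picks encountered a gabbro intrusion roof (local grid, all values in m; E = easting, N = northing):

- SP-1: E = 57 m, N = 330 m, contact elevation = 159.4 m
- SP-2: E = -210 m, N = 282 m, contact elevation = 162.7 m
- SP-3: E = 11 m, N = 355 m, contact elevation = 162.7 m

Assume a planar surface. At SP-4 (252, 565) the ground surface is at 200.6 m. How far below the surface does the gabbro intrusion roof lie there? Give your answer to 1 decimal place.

27.2 m

Two edge vectors: SP-1→SP-2 = (-267, -48, 3.3), SP-1→SP-3 = (-46, 25, 3.3).
Normal n = (SP-1→SP-2) × (SP-1→SP-3) = (-240.9, 729.3, -8883).
So ∂z/∂E = −n_x/n_z = −0.02712 and ∂z/∂N = −n_y/n_z = 0.08210.
Intercept c from SP-1: 159.4 + 1.55 − 27.09 = 133.85.
At (252, 565): z_contact = −6.83 + 46.39 + 133.85 = 173.41 m.
Depth below ground = 200.6 − 173.41 = 27.2 m.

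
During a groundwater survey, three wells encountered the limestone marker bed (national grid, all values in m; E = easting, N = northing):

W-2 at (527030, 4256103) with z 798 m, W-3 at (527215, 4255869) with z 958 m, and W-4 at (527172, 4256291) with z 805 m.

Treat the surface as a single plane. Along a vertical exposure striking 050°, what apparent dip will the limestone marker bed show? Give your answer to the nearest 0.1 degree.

Two edge vectors: W-2→W-3 = (185, -234, 160), W-2→W-4 = (142, 188, 7).
Normal n = (W-2→W-3) × (W-2→W-4) = (-31718, 21425, 68008).
So ∂z/∂E = −n_x/n_z = 0.46639 and ∂z/∂N = −n_y/n_z = −0.31504.
Unit vector along 050° is (sin 50°, cos 50°) = (0.7660, 0.6428).
Slope in that direction = a·(0.7660) + b·(0.6428) = 0.15477.
Apparent dip = arctan|0.15477| = 8.8° (true dip is 29.4°, so apparent ≤ true as expected).

8.8°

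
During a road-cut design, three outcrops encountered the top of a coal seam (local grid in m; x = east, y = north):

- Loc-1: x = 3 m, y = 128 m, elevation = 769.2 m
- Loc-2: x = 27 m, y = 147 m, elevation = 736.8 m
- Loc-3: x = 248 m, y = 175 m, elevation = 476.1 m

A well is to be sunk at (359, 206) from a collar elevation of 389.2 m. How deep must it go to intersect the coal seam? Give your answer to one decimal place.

48.4 m

Let the plane be z = a·x + b·y + c.
Loc-2−Loc-1: 24a + 19b = −32.4;  Loc-3−Loc-1: 245a + 47b = −293.1.
Solving gives a = −1.14718, b = −0.25620.
Then c = 769.2 − a·3 − b·128 = 805.43.
At (359, 206): z_contact = −411.84 − 52.78 + 805.43 = 340.82 m.
Depth below ground = 389.2 − 340.82 = 48.4 m.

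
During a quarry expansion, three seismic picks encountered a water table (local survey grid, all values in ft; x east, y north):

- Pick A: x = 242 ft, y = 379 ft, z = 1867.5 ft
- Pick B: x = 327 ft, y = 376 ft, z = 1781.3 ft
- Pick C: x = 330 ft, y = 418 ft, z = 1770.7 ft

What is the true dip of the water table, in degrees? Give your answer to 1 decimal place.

Two edge vectors: Pick A→Pick B = (85, -3, -86.2), Pick A→Pick C = (88, 39, -96.8).
Normal n = (Pick A→Pick B) × (Pick A→Pick C) = (3652.2, 642.4, 3579).
So ∂z/∂x = −n_x/n_z = −1.02045 and ∂z/∂y = −n_y/n_z = −0.17949.
Gradient magnitude |∇z| = √(a² + b²) = √(1.04132 + 0.03222) = 1.03612.
True dip = arctan(1.03612) = 46.0°, dipping toward E (azimuth ≈ 080°).

46.0°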